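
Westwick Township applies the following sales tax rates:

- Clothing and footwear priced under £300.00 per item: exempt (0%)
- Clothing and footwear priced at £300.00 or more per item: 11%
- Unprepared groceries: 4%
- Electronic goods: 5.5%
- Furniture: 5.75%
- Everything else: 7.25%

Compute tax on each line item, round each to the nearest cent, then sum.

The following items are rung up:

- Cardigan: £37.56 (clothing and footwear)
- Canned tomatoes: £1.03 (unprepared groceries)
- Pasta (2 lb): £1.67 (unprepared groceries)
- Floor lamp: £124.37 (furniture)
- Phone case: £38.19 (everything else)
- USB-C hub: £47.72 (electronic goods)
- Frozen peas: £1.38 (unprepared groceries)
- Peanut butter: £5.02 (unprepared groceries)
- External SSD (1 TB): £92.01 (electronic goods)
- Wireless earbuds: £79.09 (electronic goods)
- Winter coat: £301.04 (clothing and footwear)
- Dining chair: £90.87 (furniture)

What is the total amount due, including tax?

£880.61

Cardigan £37.56: clothing and footwear, under £300.00 → 0% → £0.00
Canned tomatoes £1.03: unprepared groceries → 4% → £0.04
Pasta (2 lb) £1.67: unprepared groceries → 4% → £0.07
Floor lamp £124.37: furniture → 5.75% → £7.15
Phone case £38.19: everything else → 7.25% → £2.77
USB-C hub £47.72: electronic goods → 5.5% → £2.62
Frozen peas £1.38: unprepared groceries → 4% → £0.06
Peanut butter £5.02: unprepared groceries → 4% → £0.20
External SSD (1 TB) £92.01: electronic goods → 5.5% → £5.06
Wireless earbuds £79.09: electronic goods → 5.5% → £4.35
Winter coat £301.04: clothing and footwear, £300.00 or more → 11% → £33.11
Dining chair £90.87: furniture → 5.75% → £5.23
Subtotal = £819.95; tax = £60.66; total due = £880.61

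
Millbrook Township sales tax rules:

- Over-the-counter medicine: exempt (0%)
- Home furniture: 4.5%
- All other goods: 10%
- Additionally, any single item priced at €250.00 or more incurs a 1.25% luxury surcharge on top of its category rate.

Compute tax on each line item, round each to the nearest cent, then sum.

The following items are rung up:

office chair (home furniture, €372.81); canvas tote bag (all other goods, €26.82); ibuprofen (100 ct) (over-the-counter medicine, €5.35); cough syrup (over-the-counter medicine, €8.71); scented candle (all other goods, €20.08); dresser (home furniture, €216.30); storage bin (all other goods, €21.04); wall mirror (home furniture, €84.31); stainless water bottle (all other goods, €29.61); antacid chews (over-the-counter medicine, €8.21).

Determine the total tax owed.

€44.71

Office chair €372.81: home furniture → 4.5% + 1.25% surcharge = 5.75% → €21.44
Canvas tote bag €26.82: all other goods → 10% → €2.68
Ibuprofen (100 ct) €5.35: over-the-counter medicine → 0% → €0.00
Cough syrup €8.71: over-the-counter medicine → 0% → €0.00
Scented candle €20.08: all other goods → 10% → €2.01
Dresser €216.30: home furniture → 4.5% → €9.73
Storage bin €21.04: all other goods → 10% → €2.10
Wall mirror €84.31: home furniture → 4.5% → €3.79
Stainless water bottle €29.61: all other goods → 10% → €2.96
Antacid chews €8.21: over-the-counter medicine → 0% → €0.00
Total tax = €21.44 + €2.68 + €2.01 + €9.73 + €2.10 + €3.79 + €2.96 = €44.71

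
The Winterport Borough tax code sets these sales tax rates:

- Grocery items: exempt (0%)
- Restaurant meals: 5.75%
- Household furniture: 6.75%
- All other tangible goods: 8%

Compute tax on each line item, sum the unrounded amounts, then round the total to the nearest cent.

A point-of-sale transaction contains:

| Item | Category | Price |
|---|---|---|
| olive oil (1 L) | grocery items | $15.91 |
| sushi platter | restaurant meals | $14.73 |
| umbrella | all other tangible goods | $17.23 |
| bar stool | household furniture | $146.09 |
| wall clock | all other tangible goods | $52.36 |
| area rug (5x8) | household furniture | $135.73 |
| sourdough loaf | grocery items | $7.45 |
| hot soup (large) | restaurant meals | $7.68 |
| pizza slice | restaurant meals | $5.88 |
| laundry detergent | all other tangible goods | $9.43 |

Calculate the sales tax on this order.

$26.97

Olive oil (1 L) $15.91: grocery items → 0% → $0.00
Sushi platter $14.73: restaurant meals → 5.75% → $0.846975
Umbrella $17.23: all other tangible goods → 8% → $1.3784
Bar stool $146.09: household furniture → 6.75% → $9.861075
Wall clock $52.36: all other tangible goods → 8% → $4.1888
Area rug (5x8) $135.73: household furniture → 6.75% → $9.161775
Sourdough loaf $7.45: grocery items → 0% → $0.00
Hot soup (large) $7.68: restaurant meals → 5.75% → $0.4416
Pizza slice $5.88: restaurant meals → 5.75% → $0.3381
Laundry detergent $9.43: all other tangible goods → 8% → $0.7544
Unrounded tax sum = $26.971125 → $26.97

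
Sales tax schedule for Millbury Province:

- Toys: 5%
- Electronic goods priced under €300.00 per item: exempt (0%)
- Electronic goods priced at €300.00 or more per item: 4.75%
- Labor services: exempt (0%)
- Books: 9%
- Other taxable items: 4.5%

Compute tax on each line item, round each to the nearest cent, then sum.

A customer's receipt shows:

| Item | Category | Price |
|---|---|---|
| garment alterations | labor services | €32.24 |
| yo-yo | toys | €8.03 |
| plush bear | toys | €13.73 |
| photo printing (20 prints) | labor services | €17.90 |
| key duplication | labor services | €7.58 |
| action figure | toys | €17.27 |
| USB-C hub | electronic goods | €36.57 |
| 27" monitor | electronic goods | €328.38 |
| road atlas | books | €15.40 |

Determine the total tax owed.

Garment alterations €32.24: labor services → 0% → €0.00
Yo-yo €8.03: toys → 5% → €0.40
Plush bear €13.73: toys → 5% → €0.69
Photo printing (20 prints) €17.90: labor services → 0% → €0.00
Key duplication €7.58: labor services → 0% → €0.00
Action figure €17.27: toys → 5% → €0.86
USB-C hub €36.57: electronic goods, under €300.00 → 0% → €0.00
27" monitor €328.38: electronic goods, €300.00 or more → 4.75% → €15.60
Road atlas €15.40: books → 9% → €1.39
Total tax = €0.40 + €0.69 + €0.86 + €15.60 + €1.39 = €18.94

€18.94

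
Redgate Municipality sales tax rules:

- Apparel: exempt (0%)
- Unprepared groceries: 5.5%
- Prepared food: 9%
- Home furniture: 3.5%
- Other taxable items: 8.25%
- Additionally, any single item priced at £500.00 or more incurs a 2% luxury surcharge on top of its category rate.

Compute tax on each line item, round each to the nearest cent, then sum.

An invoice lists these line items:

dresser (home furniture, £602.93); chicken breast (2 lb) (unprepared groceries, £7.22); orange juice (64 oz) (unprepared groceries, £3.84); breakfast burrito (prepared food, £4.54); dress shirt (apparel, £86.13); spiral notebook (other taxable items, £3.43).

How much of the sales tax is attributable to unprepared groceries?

£0.61

Chicken breast (2 lb) £7.22: unprepared groceries → 5.5% → £0.40
Orange juice (64 oz) £3.84: unprepared groceries → 5.5% → £0.21
Tax on unprepared groceries = £0.40 + £0.21 = £0.61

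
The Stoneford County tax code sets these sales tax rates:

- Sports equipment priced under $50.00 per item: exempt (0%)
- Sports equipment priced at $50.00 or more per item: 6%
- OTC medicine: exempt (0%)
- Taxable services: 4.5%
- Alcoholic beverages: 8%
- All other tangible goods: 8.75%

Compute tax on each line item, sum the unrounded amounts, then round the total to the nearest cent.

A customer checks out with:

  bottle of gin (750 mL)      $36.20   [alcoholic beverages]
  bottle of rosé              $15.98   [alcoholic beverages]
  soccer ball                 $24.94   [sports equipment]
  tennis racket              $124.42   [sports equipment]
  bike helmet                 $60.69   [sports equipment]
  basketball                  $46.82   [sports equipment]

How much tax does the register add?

$15.28

Bottle of gin (750 mL) $36.20: alcoholic beverages → 8% → $2.896
Bottle of rosé $15.98: alcoholic beverages → 8% → $1.2784
Soccer ball $24.94: sports equipment, under $50.00 → 0% → $0.00
Tennis racket $124.42: sports equipment, $50.00 or more → 6% → $7.4652
Bike helmet $60.69: sports equipment, $50.00 or more → 6% → $3.6414
Basketball $46.82: sports equipment, under $50.00 → 0% → $0.00
Unrounded tax sum = $15.281 → $15.28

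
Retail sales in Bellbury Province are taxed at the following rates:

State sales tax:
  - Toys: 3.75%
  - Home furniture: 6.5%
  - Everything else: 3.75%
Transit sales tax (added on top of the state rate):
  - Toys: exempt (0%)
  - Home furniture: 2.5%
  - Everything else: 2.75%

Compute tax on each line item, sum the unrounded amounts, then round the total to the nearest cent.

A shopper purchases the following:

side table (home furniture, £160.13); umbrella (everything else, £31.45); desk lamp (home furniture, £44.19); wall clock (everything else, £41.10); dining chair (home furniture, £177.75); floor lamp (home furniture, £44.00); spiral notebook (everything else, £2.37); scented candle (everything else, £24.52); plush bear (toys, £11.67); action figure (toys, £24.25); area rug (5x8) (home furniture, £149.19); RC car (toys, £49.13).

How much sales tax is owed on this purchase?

£61.43

Side table £160.13: home furniture → 6.5% + 2.5% transit = 9% → £14.4117
Umbrella £31.45: everything else → 3.75% + 2.75% transit = 6.5% → £2.04425
Desk lamp £44.19: home furniture → 6.5% + 2.5% transit = 9% → £3.9771
Wall clock £41.10: everything else → 3.75% + 2.75% transit = 6.5% → £2.6715
Dining chair £177.75: home furniture → 6.5% + 2.5% transit = 9% → £15.9975
Floor lamp £44.00: home furniture → 6.5% + 2.5% transit = 9% → £3.96
Spiral notebook £2.37: everything else → 3.75% + 2.75% transit = 6.5% → £0.15405
Scented candle £24.52: everything else → 3.75% + 2.75% transit = 6.5% → £1.5938
Plush bear £11.67: toys → 3.75% + 0% transit = 3.75% → £0.437625
Action figure £24.25: toys → 3.75% + 0% transit = 3.75% → £0.909375
Area rug (5x8) £149.19: home furniture → 6.5% + 2.5% transit = 9% → £13.4271
RC car £49.13: toys → 3.75% + 0% transit = 3.75% → £1.842375
Unrounded tax sum = £61.426375 → £61.43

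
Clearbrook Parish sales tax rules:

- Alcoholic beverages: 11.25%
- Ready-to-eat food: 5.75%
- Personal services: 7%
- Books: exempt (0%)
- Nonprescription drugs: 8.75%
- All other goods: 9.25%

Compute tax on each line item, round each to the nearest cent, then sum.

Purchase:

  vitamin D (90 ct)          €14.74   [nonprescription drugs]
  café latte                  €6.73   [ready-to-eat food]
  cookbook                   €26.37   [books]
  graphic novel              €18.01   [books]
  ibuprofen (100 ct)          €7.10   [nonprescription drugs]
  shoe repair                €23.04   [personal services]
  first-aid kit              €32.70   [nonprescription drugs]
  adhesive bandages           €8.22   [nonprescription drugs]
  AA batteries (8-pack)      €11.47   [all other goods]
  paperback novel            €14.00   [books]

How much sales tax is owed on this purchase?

€8.55

Vitamin D (90 ct) €14.74: nonprescription drugs → 8.75% → €1.29
Café latte €6.73: ready-to-eat food → 5.75% → €0.39
Cookbook €26.37: books → 0% → €0.00
Graphic novel €18.01: books → 0% → €0.00
Ibuprofen (100 ct) €7.10: nonprescription drugs → 8.75% → €0.62
Shoe repair €23.04: personal services → 7% → €1.61
First-aid kit €32.70: nonprescription drugs → 8.75% → €2.86
Adhesive bandages €8.22: nonprescription drugs → 8.75% → €0.72
AA batteries (8-pack) €11.47: all other goods → 9.25% → €1.06
Paperback novel €14.00: books → 0% → €0.00
Total tax = €1.29 + €0.39 + €0.62 + €1.61 + €2.86 + €0.72 + €1.06 = €8.55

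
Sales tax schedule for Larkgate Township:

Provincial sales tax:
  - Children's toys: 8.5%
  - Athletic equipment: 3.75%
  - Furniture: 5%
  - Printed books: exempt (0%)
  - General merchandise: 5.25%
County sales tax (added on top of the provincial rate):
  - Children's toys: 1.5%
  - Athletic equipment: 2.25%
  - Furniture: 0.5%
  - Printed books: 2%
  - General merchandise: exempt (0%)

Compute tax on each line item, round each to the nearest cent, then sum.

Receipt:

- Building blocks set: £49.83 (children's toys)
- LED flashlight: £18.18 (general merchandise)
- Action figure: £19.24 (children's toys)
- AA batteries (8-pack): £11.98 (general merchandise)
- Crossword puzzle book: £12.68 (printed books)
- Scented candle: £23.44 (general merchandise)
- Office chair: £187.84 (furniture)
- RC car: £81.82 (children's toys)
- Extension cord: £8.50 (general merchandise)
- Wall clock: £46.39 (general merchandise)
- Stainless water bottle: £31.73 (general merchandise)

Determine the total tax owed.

Building blocks set £49.83: children's toys → 8.5% + 1.5% county = 10% → £4.98
LED flashlight £18.18: general merchandise → 5.25% + 0% county = 5.25% → £0.95
Action figure £19.24: children's toys → 8.5% + 1.5% county = 10% → £1.92
AA batteries (8-pack) £11.98: general merchandise → 5.25% + 0% county = 5.25% → £0.63
Crossword puzzle book £12.68: printed books → 0% + 2% county = 2% → £0.25
Scented candle £23.44: general merchandise → 5.25% + 0% county = 5.25% → £1.23
Office chair £187.84: furniture → 5% + 0.5% county = 5.5% → £10.33
RC car £81.82: children's toys → 8.5% + 1.5% county = 10% → £8.18
Extension cord £8.50: general merchandise → 5.25% + 0% county = 5.25% → £0.45
Wall clock £46.39: general merchandise → 5.25% + 0% county = 5.25% → £2.44
Stainless water bottle £31.73: general merchandise → 5.25% + 0% county = 5.25% → £1.67
Total tax = £4.98 + £0.95 + £1.92 + £0.63 + £0.25 + £1.23 + £10.33 + £8.18 + £0.45 + £2.44 + £1.67 = £33.03

£33.03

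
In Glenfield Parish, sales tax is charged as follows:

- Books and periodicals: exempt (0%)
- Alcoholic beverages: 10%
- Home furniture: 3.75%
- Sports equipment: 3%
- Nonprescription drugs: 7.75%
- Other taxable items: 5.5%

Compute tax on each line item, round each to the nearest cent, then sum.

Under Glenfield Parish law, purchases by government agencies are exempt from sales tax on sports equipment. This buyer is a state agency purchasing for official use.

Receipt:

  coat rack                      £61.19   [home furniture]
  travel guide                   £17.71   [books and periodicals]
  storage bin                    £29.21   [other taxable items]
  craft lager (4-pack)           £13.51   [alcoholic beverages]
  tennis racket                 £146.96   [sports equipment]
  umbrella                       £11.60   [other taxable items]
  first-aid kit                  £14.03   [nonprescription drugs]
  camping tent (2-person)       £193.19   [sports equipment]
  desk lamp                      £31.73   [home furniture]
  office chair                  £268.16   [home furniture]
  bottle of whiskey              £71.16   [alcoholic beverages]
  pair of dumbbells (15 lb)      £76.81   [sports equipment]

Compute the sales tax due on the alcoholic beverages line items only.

£8.47

Craft lager (4-pack) £13.51: alcoholic beverages → 10% → £1.35
Bottle of whiskey £71.16: alcoholic beverages → 10% → £7.12
Tax on alcoholic beverages = £1.35 + £7.12 = £8.47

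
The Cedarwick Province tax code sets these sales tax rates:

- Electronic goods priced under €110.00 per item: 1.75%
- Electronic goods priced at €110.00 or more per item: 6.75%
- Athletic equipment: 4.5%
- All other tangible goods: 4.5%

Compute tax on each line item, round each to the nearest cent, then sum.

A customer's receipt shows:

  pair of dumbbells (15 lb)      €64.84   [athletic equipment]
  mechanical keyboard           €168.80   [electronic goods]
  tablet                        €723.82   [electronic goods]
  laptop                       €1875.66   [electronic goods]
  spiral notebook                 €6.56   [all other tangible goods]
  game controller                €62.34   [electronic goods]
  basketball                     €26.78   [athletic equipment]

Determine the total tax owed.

Pair of dumbbells (15 lb) €64.84: athletic equipment → 4.5% → €2.92
Mechanical keyboard €168.80: electronic goods, €110.00 or more → 6.75% → €11.39
Tablet €723.82: electronic goods, €110.00 or more → 6.75% → €48.86
Laptop €1875.66: electronic goods, €110.00 or more → 6.75% → €126.61
Spiral notebook €6.56: all other tangible goods → 4.5% → €0.30
Game controller €62.34: electronic goods, under €110.00 → 1.75% → €1.09
Basketball €26.78: athletic equipment → 4.5% → €1.21
Total tax = €2.92 + €11.39 + €48.86 + €126.61 + €0.30 + €1.09 + €1.21 = €192.38

€192.38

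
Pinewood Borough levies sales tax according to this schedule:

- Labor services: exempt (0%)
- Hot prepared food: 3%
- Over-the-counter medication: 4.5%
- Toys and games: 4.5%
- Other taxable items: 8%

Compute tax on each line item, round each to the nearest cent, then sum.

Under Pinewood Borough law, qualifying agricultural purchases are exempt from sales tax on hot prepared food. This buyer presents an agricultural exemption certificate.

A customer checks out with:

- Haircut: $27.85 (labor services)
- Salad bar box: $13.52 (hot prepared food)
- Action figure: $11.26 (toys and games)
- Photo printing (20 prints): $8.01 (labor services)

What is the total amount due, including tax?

Haircut $27.85: labor services → 0% → $0.00
Salad bar box $13.52: hot prepared food, buyer-exempt → 0% → $0.00
Action figure $11.26: toys and games → 4.5% → $0.51
Photo printing (20 prints) $8.01: labor services → 0% → $0.00
Subtotal = $60.64; tax = $0.51; total due = $61.15

$61.15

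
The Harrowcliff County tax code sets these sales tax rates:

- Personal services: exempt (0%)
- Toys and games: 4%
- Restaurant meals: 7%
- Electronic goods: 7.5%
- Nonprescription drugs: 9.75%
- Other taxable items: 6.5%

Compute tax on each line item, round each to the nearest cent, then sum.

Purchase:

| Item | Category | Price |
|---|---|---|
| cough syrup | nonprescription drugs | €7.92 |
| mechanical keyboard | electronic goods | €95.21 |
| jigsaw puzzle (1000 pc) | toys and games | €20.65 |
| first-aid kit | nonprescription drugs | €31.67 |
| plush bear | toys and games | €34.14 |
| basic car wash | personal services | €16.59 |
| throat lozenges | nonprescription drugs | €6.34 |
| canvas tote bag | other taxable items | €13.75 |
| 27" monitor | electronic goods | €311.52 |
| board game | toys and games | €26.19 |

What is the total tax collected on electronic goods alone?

Mechanical keyboard €95.21: electronic goods → 7.5% → €7.14
27" monitor €311.52: electronic goods → 7.5% → €23.36
Tax on electronic goods = €7.14 + €23.36 = €30.50

€30.50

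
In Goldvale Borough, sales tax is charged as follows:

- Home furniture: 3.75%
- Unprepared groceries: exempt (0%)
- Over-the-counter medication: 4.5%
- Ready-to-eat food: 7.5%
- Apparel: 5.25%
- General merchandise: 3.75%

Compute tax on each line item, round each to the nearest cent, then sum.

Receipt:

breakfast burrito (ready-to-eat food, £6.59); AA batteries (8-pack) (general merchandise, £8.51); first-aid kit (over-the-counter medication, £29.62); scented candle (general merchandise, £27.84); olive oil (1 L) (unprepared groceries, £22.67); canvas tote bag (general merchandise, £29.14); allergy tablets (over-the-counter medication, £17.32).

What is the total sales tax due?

Breakfast burrito £6.59: ready-to-eat food → 7.5% → £0.49
AA batteries (8-pack) £8.51: general merchandise → 3.75% → £0.32
First-aid kit £29.62: over-the-counter medication → 4.5% → £1.33
Scented candle £27.84: general merchandise → 3.75% → £1.04
Olive oil (1 L) £22.67: unprepared groceries → 0% → £0.00
Canvas tote bag £29.14: general merchandise → 3.75% → £1.09
Allergy tablets £17.32: over-the-counter medication → 4.5% → £0.78
Total tax = £0.49 + £0.32 + £1.33 + £1.04 + £1.09 + £0.78 = £5.05

£5.05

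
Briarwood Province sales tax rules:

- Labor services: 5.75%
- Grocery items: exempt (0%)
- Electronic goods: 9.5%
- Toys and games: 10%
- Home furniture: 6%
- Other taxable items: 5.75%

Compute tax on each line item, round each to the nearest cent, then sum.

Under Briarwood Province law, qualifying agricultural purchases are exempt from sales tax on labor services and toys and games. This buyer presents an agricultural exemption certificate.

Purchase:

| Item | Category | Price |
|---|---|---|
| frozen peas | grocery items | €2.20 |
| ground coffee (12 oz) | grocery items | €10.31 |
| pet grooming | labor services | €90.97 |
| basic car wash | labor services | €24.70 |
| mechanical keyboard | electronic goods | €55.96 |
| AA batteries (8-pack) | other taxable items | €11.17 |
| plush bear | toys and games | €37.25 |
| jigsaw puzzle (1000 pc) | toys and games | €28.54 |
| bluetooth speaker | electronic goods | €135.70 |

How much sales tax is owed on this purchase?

Frozen peas €2.20: grocery items → 0% → €0.00
Ground coffee (12 oz) €10.31: grocery items → 0% → €0.00
Pet grooming €90.97: labor services, buyer-exempt → 0% → €0.00
Basic car wash €24.70: labor services, buyer-exempt → 0% → €0.00
Mechanical keyboard €55.96: electronic goods → 9.5% → €5.32
AA batteries (8-pack) €11.17: other taxable items → 5.75% → €0.64
Plush bear €37.25: toys and games, buyer-exempt → 0% → €0.00
Jigsaw puzzle (1000 pc) €28.54: toys and games, buyer-exempt → 0% → €0.00
Bluetooth speaker €135.70: electronic goods → 9.5% → €12.89
Total tax = €5.32 + €0.64 + €12.89 = €18.85

€18.85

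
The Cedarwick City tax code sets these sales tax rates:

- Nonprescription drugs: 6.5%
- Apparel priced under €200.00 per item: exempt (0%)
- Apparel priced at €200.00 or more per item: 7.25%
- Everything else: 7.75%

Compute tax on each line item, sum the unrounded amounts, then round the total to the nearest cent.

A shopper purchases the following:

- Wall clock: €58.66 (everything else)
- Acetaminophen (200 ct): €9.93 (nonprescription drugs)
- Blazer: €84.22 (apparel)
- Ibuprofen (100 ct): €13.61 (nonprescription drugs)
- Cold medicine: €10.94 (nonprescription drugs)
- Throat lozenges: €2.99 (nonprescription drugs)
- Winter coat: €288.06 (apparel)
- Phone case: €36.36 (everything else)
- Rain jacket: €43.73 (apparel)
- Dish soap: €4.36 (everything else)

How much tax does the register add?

€31.02

Wall clock €58.66: everything else → 7.75% → €4.54615
Acetaminophen (200 ct) €9.93: nonprescription drugs → 6.5% → €0.64545
Blazer €84.22: apparel, under €200.00 → 0% → €0.00
Ibuprofen (100 ct) €13.61: nonprescription drugs → 6.5% → €0.88465
Cold medicine €10.94: nonprescription drugs → 6.5% → €0.7111
Throat lozenges €2.99: nonprescription drugs → 6.5% → €0.19435
Winter coat €288.06: apparel, €200.00 or more → 7.25% → €20.88435
Phone case €36.36: everything else → 7.75% → €2.8179
Rain jacket €43.73: apparel, under €200.00 → 0% → €0.00
Dish soap €4.36: everything else → 7.75% → €0.3379
Unrounded tax sum = €31.02185 → €31.02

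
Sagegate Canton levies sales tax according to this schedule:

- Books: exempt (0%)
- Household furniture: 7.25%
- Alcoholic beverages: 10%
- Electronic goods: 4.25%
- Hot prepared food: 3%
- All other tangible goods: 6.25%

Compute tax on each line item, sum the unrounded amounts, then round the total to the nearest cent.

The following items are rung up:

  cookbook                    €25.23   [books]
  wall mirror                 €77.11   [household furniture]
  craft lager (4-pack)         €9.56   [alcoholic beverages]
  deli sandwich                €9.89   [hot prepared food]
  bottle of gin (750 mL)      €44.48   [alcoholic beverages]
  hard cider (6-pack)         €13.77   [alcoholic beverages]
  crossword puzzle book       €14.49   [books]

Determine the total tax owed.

Cookbook €25.23: books → 0% → €0.00
Wall mirror €77.11: household furniture → 7.25% → €5.590475
Craft lager (4-pack) €9.56: alcoholic beverages → 10% → €0.956
Deli sandwich €9.89: hot prepared food → 3% → €0.2967
Bottle of gin (750 mL) €44.48: alcoholic beverages → 10% → €4.448
Hard cider (6-pack) €13.77: alcoholic beverages → 10% → €1.377
Crossword puzzle book €14.49: books → 0% → €0.00
Unrounded tax sum = €12.668175 → €12.67

€12.67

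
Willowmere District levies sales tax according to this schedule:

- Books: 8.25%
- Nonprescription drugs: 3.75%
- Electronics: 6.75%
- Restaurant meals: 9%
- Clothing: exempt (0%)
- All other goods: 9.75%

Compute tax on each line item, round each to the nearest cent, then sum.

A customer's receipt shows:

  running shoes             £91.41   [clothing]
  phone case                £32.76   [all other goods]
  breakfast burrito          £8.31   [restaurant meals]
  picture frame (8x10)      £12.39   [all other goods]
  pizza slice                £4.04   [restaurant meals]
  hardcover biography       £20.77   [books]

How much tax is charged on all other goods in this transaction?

Phone case £32.76: all other goods → 9.75% → £3.19
Picture frame (8x10) £12.39: all other goods → 9.75% → £1.21
Tax on all other goods = £3.19 + £1.21 = £4.40

£4.40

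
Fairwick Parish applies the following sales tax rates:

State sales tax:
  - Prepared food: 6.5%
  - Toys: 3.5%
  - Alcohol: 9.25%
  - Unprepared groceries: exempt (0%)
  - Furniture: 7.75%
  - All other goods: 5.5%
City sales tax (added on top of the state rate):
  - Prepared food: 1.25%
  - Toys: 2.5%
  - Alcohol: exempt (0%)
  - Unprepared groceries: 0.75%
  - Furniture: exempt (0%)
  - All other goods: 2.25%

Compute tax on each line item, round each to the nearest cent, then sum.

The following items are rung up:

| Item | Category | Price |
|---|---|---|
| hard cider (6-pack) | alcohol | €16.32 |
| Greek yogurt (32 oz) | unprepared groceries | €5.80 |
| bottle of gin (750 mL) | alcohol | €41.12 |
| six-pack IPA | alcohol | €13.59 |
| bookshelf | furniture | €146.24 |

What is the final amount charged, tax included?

€241.01

Hard cider (6-pack) €16.32: alcohol → 9.25% + 0% city = 9.25% → €1.51
Greek yogurt (32 oz) €5.80: unprepared groceries → 0% + 0.75% city = 0.75% → €0.04
Bottle of gin (750 mL) €41.12: alcohol → 9.25% + 0% city = 9.25% → €3.80
Six-pack IPA €13.59: alcohol → 9.25% + 0% city = 9.25% → €1.26
Bookshelf €146.24: furniture → 7.75% + 0% city = 7.75% → €11.33
Subtotal = €223.07; tax = €17.94; total due = €241.01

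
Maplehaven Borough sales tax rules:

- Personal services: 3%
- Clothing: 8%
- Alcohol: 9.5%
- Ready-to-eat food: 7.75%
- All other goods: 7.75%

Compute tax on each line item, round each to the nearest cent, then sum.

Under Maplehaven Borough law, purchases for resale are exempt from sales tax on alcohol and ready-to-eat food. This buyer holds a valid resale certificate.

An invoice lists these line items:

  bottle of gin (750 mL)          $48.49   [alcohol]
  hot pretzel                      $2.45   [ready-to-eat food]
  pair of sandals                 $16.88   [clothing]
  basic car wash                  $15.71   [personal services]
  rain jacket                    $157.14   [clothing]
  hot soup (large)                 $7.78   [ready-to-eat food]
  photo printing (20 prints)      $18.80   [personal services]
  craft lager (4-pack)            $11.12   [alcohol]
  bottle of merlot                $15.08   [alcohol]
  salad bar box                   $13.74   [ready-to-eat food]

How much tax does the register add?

Bottle of gin (750 mL) $48.49: alcohol, buyer-exempt → 0% → $0.00
Hot pretzel $2.45: ready-to-eat food, buyer-exempt → 0% → $0.00
Pair of sandals $16.88: clothing → 8% → $1.35
Basic car wash $15.71: personal services → 3% → $0.47
Rain jacket $157.14: clothing → 8% → $12.57
Hot soup (large) $7.78: ready-to-eat food, buyer-exempt → 0% → $0.00
Photo printing (20 prints) $18.80: personal services → 3% → $0.56
Craft lager (4-pack) $11.12: alcohol, buyer-exempt → 0% → $0.00
Bottle of merlot $15.08: alcohol, buyer-exempt → 0% → $0.00
Salad bar box $13.74: ready-to-eat food, buyer-exempt → 0% → $0.00
Total tax = $1.35 + $0.47 + $12.57 + $0.56 = $14.95

$14.95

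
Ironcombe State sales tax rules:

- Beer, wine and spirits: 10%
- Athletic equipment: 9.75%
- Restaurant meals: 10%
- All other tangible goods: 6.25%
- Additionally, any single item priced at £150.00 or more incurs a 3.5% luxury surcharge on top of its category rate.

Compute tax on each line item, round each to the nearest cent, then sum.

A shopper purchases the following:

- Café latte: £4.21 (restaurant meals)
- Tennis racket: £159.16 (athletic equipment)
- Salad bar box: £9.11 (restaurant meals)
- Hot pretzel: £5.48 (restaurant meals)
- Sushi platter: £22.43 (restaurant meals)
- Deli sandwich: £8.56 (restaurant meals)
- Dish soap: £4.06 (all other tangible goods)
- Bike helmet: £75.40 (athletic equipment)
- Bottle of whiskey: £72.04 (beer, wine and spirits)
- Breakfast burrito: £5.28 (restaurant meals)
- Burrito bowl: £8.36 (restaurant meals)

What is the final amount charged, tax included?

£416.33

Café latte £4.21: restaurant meals → 10% → £0.42
Tennis racket £159.16: athletic equipment → 9.75% + 3.5% surcharge = 13.25% → £21.09
Salad bar box £9.11: restaurant meals → 10% → £0.91
Hot pretzel £5.48: restaurant meals → 10% → £0.55
Sushi platter £22.43: restaurant meals → 10% → £2.24
Deli sandwich £8.56: restaurant meals → 10% → £0.86
Dish soap £4.06: all other tangible goods → 6.25% → £0.25
Bike helmet £75.40: athletic equipment → 9.75% → £7.35
Bottle of whiskey £72.04: beer, wine and spirits → 10% → £7.20
Breakfast burrito £5.28: restaurant meals → 10% → £0.53
Burrito bowl £8.36: restaurant meals → 10% → £0.84
Subtotal = £374.09; tax = £42.24; total due = £416.33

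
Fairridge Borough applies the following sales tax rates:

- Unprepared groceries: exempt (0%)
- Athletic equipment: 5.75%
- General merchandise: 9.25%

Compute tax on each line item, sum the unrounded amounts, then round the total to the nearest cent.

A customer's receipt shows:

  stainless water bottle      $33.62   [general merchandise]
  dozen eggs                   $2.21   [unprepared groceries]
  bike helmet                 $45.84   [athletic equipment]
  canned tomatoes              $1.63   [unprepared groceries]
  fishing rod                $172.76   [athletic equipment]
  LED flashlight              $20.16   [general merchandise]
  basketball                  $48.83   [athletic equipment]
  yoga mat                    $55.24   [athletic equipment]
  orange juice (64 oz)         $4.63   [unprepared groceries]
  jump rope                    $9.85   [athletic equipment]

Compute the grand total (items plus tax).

Stainless water bottle $33.62: general merchandise → 9.25% → $3.10985
Dozen eggs $2.21: unprepared groceries → 0% → $0.00
Bike helmet $45.84: athletic equipment → 5.75% → $2.6358
Canned tomatoes $1.63: unprepared groceries → 0% → $0.00
Fishing rod $172.76: athletic equipment → 5.75% → $9.9337
LED flashlight $20.16: general merchandise → 9.25% → $1.8648
Basketball $48.83: athletic equipment → 5.75% → $2.807725
Yoga mat $55.24: athletic equipment → 5.75% → $3.1763
Orange juice (64 oz) $4.63: unprepared groceries → 0% → $0.00
Jump rope $9.85: athletic equipment → 5.75% → $0.566375
Subtotal = $394.77; unrounded tax = $24.09455 → $24.09; total due = $418.86

$418.86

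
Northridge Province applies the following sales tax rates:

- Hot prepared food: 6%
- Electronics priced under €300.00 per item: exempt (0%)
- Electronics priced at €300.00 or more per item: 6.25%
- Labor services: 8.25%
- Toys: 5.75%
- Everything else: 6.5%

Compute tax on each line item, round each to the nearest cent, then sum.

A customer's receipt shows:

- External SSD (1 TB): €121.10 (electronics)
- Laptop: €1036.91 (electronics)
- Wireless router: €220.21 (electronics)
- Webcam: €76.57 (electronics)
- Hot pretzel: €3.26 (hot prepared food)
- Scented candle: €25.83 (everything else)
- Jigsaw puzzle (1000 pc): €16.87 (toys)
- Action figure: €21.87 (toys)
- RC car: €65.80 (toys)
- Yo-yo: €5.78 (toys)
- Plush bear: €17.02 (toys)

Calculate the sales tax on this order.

External SSD (1 TB) €121.10: electronics, under €300.00 → 0% → €0.00
Laptop €1036.91: electronics, €300.00 or more → 6.25% → €64.81
Wireless router €220.21: electronics, under €300.00 → 0% → €0.00
Webcam €76.57: electronics, under €300.00 → 0% → €0.00
Hot pretzel €3.26: hot prepared food → 6% → €0.20
Scented candle €25.83: everything else → 6.5% → €1.68
Jigsaw puzzle (1000 pc) €16.87: toys → 5.75% → €0.97
Action figure €21.87: toys → 5.75% → €1.26
RC car €65.80: toys → 5.75% → €3.78
Yo-yo €5.78: toys → 5.75% → €0.33
Plush bear €17.02: toys → 5.75% → €0.98
Total tax = €64.81 + €0.20 + €1.68 + €0.97 + €1.26 + €3.78 + €0.33 + €0.98 = €74.01

€74.01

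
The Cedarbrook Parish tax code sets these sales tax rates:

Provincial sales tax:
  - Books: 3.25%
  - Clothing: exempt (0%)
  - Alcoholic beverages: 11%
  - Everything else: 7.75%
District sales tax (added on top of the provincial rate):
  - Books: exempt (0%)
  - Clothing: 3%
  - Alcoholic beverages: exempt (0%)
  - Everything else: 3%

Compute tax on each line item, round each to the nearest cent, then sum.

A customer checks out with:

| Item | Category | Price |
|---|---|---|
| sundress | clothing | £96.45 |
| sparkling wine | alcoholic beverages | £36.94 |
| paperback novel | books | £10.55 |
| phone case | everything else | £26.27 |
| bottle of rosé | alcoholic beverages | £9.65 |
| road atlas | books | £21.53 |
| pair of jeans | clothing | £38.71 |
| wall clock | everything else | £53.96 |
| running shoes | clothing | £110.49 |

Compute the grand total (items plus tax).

£426.69

Sundress £96.45: clothing → 0% + 3% district = 3% → £2.89
Sparkling wine £36.94: alcoholic beverages → 11% + 0% district = 11% → £4.06
Paperback novel £10.55: books → 3.25% + 0% district = 3.25% → £0.34
Phone case £26.27: everything else → 7.75% + 3% district = 10.75% → £2.82
Bottle of rosé £9.65: alcoholic beverages → 11% + 0% district = 11% → £1.06
Road atlas £21.53: books → 3.25% + 0% district = 3.25% → £0.70
Pair of jeans £38.71: clothing → 0% + 3% district = 3% → £1.16
Wall clock £53.96: everything else → 7.75% + 3% district = 10.75% → £5.80
Running shoes £110.49: clothing → 0% + 3% district = 3% → £3.31
Subtotal = £404.55; tax = £22.14; total due = £426.69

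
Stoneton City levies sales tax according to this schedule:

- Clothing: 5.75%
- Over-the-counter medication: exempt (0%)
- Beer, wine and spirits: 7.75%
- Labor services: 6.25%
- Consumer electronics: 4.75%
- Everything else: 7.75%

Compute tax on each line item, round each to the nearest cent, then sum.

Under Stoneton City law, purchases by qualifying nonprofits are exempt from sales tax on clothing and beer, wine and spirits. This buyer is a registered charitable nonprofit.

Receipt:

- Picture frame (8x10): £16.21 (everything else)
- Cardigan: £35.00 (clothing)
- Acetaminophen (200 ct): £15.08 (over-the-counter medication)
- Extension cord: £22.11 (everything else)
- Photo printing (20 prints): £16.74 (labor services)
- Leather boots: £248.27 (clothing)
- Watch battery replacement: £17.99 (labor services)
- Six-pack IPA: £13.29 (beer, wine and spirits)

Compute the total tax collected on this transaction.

£5.14

Picture frame (8x10) £16.21: everything else → 7.75% → £1.26
Cardigan £35.00: clothing, buyer-exempt → 0% → £0.00
Acetaminophen (200 ct) £15.08: over-the-counter medication → 0% → £0.00
Extension cord £22.11: everything else → 7.75% → £1.71
Photo printing (20 prints) £16.74: labor services → 6.25% → £1.05
Leather boots £248.27: clothing, buyer-exempt → 0% → £0.00
Watch battery replacement £17.99: labor services → 6.25% → £1.12
Six-pack IPA £13.29: beer, wine and spirits, buyer-exempt → 0% → £0.00
Total tax = £1.26 + £1.71 + £1.05 + £1.12 = £5.14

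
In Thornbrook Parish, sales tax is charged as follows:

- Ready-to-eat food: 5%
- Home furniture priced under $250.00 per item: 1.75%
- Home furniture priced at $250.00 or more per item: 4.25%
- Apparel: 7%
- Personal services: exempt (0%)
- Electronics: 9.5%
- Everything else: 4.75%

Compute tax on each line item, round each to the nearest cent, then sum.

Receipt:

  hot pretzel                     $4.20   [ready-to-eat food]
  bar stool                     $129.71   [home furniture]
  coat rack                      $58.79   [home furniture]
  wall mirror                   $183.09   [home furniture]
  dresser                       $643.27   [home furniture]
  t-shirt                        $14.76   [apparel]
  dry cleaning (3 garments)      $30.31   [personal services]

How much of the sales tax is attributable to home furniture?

$33.84

Bar stool $129.71: home furniture, under $250.00 → 1.75% → $2.27
Coat rack $58.79: home furniture, under $250.00 → 1.75% → $1.03
Wall mirror $183.09: home furniture, under $250.00 → 1.75% → $3.20
Dresser $643.27: home furniture, $250.00 or more → 4.25% → $27.34
Tax on home furniture = $2.27 + $1.03 + $3.20 + $27.34 = $33.84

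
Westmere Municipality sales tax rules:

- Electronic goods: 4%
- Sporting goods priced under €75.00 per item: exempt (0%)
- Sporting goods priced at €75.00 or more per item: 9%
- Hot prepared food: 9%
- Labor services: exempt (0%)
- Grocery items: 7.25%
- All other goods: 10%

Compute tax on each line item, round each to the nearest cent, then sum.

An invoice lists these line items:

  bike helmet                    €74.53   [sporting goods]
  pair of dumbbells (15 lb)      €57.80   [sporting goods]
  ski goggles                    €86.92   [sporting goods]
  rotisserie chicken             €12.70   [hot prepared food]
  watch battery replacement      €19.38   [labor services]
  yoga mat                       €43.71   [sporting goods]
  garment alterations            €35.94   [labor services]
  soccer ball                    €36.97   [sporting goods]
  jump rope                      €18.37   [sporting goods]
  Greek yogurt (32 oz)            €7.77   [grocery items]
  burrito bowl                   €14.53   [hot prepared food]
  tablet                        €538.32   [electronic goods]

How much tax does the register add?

€32.36

Bike helmet €74.53: sporting goods, under €75.00 → 0% → €0.00
Pair of dumbbells (15 lb) €57.80: sporting goods, under €75.00 → 0% → €0.00
Ski goggles €86.92: sporting goods, €75.00 or more → 9% → €7.82
Rotisserie chicken €12.70: hot prepared food → 9% → €1.14
Watch battery replacement €19.38: labor services → 0% → €0.00
Yoga mat €43.71: sporting goods, under €75.00 → 0% → €0.00
Garment alterations €35.94: labor services → 0% → €0.00
Soccer ball €36.97: sporting goods, under €75.00 → 0% → €0.00
Jump rope €18.37: sporting goods, under €75.00 → 0% → €0.00
Greek yogurt (32 oz) €7.77: grocery items → 7.25% → €0.56
Burrito bowl €14.53: hot prepared food → 9% → €1.31
Tablet €538.32: electronic goods → 4% → €21.53
Total tax = €7.82 + €1.14 + €0.56 + €1.31 + €21.53 = €32.36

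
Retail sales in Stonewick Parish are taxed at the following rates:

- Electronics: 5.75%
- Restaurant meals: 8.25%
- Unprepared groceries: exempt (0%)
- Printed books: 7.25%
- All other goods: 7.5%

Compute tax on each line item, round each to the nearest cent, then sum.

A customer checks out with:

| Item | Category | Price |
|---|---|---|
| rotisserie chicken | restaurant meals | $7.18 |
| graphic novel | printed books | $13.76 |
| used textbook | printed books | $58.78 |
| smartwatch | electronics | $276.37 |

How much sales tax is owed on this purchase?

Rotisserie chicken $7.18: restaurant meals → 8.25% → $0.59
Graphic novel $13.76: printed books → 7.25% → $1.00
Used textbook $58.78: printed books → 7.25% → $4.26
Smartwatch $276.37: electronics → 5.75% → $15.89
Total tax = $0.59 + $1.00 + $4.26 + $15.89 = $21.74

$21.74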